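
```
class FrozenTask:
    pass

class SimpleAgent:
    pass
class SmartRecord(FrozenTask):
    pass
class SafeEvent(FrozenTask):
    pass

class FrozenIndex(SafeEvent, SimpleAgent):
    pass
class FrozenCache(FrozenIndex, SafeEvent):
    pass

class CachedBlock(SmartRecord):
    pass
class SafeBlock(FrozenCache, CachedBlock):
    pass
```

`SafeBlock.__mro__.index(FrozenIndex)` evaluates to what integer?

L[SafeBlock] = SafeBlock + merge(L[FrozenCache], L[CachedBlock], [FrozenCache CachedBlock])
  take FrozenCache:  [FrozenCache FrozenIndex SafeEvent FrozenTask SimpleAgent object] + [CachedBlock SmartRecord FrozenTask object] + [FrozenCache CachedBlock]
  take FrozenIndex:  [FrozenIndex SafeEvent FrozenTask SimpleAgent object] + [CachedBlock SmartRecord FrozenTask object] + [CachedBlock]
  take SafeEvent:  [SafeEvent FrozenTask SimpleAgent object] + [CachedBlock SmartRecord FrozenTask object] + [CachedBlock]
  take CachedBlock:  [FrozenTask SimpleAgent object] + [CachedBlock SmartRecord FrozenTask object] + [CachedBlock]
  take SmartRecord:  [FrozenTask SimpleAgent object] + [SmartRecord FrozenTask object]
  take FrozenTask:  [FrozenTask SimpleAgent object] + [FrozenTask object]
  take SimpleAgent:  [SimpleAgent object] + [object]
  take object:  [object] + [object]
MRO: SafeBlock FrozenCache FrozenIndex SafeEvent CachedBlock SmartRecord FrozenTask SimpleAgent object
FrozenIndex sits at index 2.

2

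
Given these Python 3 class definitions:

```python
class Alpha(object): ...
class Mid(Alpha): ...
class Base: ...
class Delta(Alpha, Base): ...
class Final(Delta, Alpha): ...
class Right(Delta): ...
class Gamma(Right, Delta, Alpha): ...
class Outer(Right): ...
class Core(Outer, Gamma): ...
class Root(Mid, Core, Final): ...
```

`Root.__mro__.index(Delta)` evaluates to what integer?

7

L[Root] = Root + merge(L[Mid], L[Core], L[Final], [Mid Core Final])
  take Mid:  [Mid Alpha object] + [Core Outer Gamma Right Delta Alpha Base object] + [Final Delta Alpha Base object] + [Mid Core Final]
  take Core:  [Alpha object] + [Core Outer Gamma Right Delta Alpha Base object] + [Final Delta Alpha Base object] + [Core Final]
  take Outer:  [Alpha object] + [Outer Gamma Right Delta Alpha Base object] + [Final Delta Alpha Base object] + [Final]
  take Gamma:  [Alpha object] + [Gamma Right Delta Alpha Base object] + [Final Delta Alpha Base object] + [Final]
  take Right:  [Alpha object] + [Right Delta Alpha Base object] + [Final Delta Alpha Base object] + [Final]
  take Final:  [Alpha object] + [Delta Alpha Base object] + [Final Delta Alpha Base object] + [Final]
  take Delta:  [Alpha object] + [Delta Alpha Base object] + [Delta Alpha Base object]
  take Alpha:  [Alpha object] + [Alpha Base object] + [Alpha Base object]
  take Base:  [object] + [Base object] + [Base object]
  take object:  [object] + [object] + [object]
MRO: Root Mid Core Outer Gamma Right Final Delta Alpha Base object
Delta sits at index 7.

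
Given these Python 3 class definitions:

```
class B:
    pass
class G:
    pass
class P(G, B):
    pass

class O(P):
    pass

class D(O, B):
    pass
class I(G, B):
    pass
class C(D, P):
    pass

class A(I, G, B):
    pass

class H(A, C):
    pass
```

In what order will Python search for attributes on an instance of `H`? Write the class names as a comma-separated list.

H, A, I, C, D, O, P, G, B, object

L[H] = H + merge(L[A], L[C], [A C])
  take A:  [A I G B object] + [C D O P G B object] + [A C]
  take I:  [I G B object] + [C D O P G B object] + [C]
  take C:  [G B object] + [C D O P G B object] + [C]
  take D:  [G B object] + [D O P G B object]
  take O:  [G B object] + [O P G B object]
  take P:  [G B object] + [P G B object]
  take G:  [G B object] + [G B object]
  take B:  [B object] + [B object]
  take object:  [object] + [object]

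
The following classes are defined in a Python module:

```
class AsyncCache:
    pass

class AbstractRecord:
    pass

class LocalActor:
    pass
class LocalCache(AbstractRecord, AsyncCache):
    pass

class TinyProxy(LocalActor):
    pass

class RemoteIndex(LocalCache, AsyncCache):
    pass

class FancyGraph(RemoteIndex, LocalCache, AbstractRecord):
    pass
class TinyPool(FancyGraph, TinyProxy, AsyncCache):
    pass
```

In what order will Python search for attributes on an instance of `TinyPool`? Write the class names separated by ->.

L[TinyPool] = TinyPool + merge(L[FancyGraph], L[TinyProxy], L[AsyncCache], [FancyGraph TinyProxy AsyncCache])
  take FancyGraph:  [FancyGraph RemoteIndex LocalCache AbstractRecord AsyncCache object] + [TinyProxy LocalActor object] + [AsyncCache object] + [FancyGraph TinyProxy AsyncCache]
  take RemoteIndex:  [RemoteIndex LocalCache AbstractRecord AsyncCache object] + [TinyProxy LocalActor object] + [AsyncCache object] + [TinyProxy AsyncCache]
  take LocalCache:  [LocalCache AbstractRecord AsyncCache object] + [TinyProxy LocalActor object] + [AsyncCache object] + [TinyProxy AsyncCache]
  take AbstractRecord:  [AbstractRecord AsyncCache object] + [TinyProxy LocalActor object] + [AsyncCache object] + [TinyProxy AsyncCache]
  take TinyProxy:  [AsyncCache object] + [TinyProxy LocalActor object] + [AsyncCache object] + [TinyProxy AsyncCache]
  take AsyncCache:  [AsyncCache object] + [LocalActor object] + [AsyncCache object] + [AsyncCache]
  take LocalActor:  [object] + [LocalActor object] + [object]
  take object:  [object] + [object] + [object]

TinyPool -> FancyGraph -> RemoteIndex -> LocalCache -> AbstractRecord -> TinyProxy -> AsyncCache -> LocalActor -> object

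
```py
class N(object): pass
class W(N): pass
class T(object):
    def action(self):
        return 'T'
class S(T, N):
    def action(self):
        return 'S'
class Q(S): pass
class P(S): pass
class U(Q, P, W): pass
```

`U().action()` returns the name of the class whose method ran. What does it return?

L[U] = U + merge(L[Q], L[P], L[W], [Q P W])
  take Q:  [Q S T N object] + [P S T N object] + [W N object] + [Q P W]
  take P:  [S T N object] + [P S T N object] + [W N object] + [P W]
  take S:  [S T N object] + [S T N object] + [W N object] + [W]
  take T:  [T N object] + [T N object] + [W N object] + [W]
  take W:  [N object] + [N object] + [W N object] + [W]
  take N:  [N object] + [N object] + [N object]
  take object:  [object] + [object] + [object]
MRO: U Q P S T W N object
action is defined in: S, T. First along the MRO is S.

S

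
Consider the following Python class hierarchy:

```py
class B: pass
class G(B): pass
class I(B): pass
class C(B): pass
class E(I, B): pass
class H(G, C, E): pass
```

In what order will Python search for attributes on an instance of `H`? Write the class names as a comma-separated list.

H, G, C, E, I, B, object

L[H] = H + merge(L[G], L[C], L[E], [G C E])
  take G:  [G B object] + [C B object] + [E I B object] + [G C E]
  take C:  [B object] + [C B object] + [E I B object] + [C E]
  take E:  [B object] + [B object] + [E I B object] + [E]
  take I:  [B object] + [B object] + [I B object]
  take B:  [B object] + [B object] + [B object]
  take object:  [object] + [object] + [object]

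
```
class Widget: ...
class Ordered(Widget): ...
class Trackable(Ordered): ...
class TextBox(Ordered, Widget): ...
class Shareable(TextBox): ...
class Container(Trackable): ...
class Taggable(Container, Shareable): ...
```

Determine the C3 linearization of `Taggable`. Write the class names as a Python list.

L[Taggable] = Taggable + merge(L[Container], L[Shareable], [Container Shareable])
  take Container:  [Container Trackable Ordered Widget object] + [Shareable TextBox Ordered Widget object] + [Container Shareable]
  take Trackable:  [Trackable Ordered Widget object] + [Shareable TextBox Ordered Widget object] + [Shareable]
  take Shareable:  [Ordered Widget object] + [Shareable TextBox Ordered Widget object] + [Shareable]
  take TextBox:  [Ordered Widget object] + [TextBox Ordered Widget object]
  take Ordered:  [Ordered Widget object] + [Ordered Widget object]
  take Widget:  [Widget object] + [Widget object]
  take object:  [object] + [object]

[Taggable, Container, Trackable, Shareable, TextBox, Ordered, Widget, object]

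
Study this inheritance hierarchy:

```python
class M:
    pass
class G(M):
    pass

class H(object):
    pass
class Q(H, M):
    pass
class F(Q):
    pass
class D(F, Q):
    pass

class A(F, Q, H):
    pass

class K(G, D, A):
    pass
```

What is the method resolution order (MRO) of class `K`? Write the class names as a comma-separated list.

L[K] = K + merge(L[G], L[D], L[A], [G D A])
  take G:  [G M object] + [D F Q H M object] + [A F Q H M object] + [G D A]
  take D:  [M object] + [D F Q H M object] + [A F Q H M object] + [D A]
  take A:  [M object] + [F Q H M object] + [A F Q H M object] + [A]
  take F:  [M object] + [F Q H M object] + [F Q H M object]
  take Q:  [M object] + [Q H M object] + [Q H M object]
  take H:  [M object] + [H M object] + [H M object]
  take M:  [M object] + [M object] + [M object]
  take object:  [object] + [object] + [object]

K, G, D, A, F, Q, H, M, object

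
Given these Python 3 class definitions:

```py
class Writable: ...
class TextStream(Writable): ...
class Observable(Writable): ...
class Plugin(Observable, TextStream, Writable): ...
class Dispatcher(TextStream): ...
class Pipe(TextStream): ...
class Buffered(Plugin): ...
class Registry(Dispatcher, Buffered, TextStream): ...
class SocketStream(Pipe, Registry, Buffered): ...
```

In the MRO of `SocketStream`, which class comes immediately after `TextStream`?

Writable

L[SocketStream] = SocketStream + merge(L[Pipe], L[Registry], L[Buffered], [Pipe Registry Buffered])
  take Pipe:  [Pipe TextStream Writable object] + [Registry Dispatcher Buffered Plugin Observable TextStream Writable object] + [Buffered Plugin Observable TextStream Writable object] + [Pipe Registry Buffered]
  take Registry:  [TextStream Writable object] + [Registry Dispatcher Buffered Plugin Observable TextStream Writable object] + [Buffered Plugin Observable TextStream Writable object] + [Registry Buffered]
  take Dispatcher:  [TextStream Writable object] + [Dispatcher Buffered Plugin Observable TextStream Writable object] + [Buffered Plugin Observable TextStream Writable object] + [Buffered]
  take Buffered:  [TextStream Writable object] + [Buffered Plugin Observable TextStream Writable object] + [Buffered Plugin Observable TextStream Writable object] + [Buffered]
  take Plugin:  [TextStream Writable object] + [Plugin Observable TextStream Writable object] + [Plugin Observable TextStream Writable object]
  take Observable:  [TextStream Writable object] + [Observable TextStream Writable object] + [Observable TextStream Writable object]
  take TextStream:  [TextStream Writable object] + [TextStream Writable object] + [TextStream Writable object]
  take Writable:  [Writable object] + [Writable object] + [Writable object]
  take object:  [object] + [object] + [object]
MRO: SocketStream Pipe Registry Dispatcher Buffered Plugin Observable TextStream Writable object
TextStream is at position 7; next is Writable.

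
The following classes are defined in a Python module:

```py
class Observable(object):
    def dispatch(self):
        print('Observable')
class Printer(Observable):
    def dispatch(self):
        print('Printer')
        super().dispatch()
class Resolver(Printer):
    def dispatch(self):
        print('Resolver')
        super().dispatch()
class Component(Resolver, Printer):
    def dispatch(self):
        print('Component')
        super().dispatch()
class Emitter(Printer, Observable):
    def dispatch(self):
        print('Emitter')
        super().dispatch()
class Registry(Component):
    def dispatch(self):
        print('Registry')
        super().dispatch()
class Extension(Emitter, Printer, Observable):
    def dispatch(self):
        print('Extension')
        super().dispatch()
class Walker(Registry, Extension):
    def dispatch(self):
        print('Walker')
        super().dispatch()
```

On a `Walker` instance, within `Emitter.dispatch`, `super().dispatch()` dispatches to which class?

Printer

L[Walker] = Walker + merge(L[Registry], L[Extension], [Registry Extension])
  take Registry:  [Registry Component Resolver Printer Observable object] + [Extension Emitter Printer Observable object] + [Registry Extension]
  take Component:  [Component Resolver Printer Observable object] + [Extension Emitter Printer Observable object] + [Extension]
  take Resolver:  [Resolver Printer Observable object] + [Extension Emitter Printer Observable object] + [Extension]
  take Extension:  [Printer Observable object] + [Extension Emitter Printer Observable object] + [Extension]
  take Emitter:  [Printer Observable object] + [Emitter Printer Observable object]
  take Printer:  [Printer Observable object] + [Printer Observable object]
  take Observable:  [Observable object] + [Observable object]
  take object:  [object] + [object]
MRO: Walker Registry Component Resolver Extension Emitter Printer Observable object
super() in Emitter.dispatch on a Walker instance goes to the class after Emitter in Walker's MRO: Printer.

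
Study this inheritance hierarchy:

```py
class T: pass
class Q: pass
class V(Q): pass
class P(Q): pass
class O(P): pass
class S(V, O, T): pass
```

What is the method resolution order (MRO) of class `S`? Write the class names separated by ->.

S -> V -> O -> P -> Q -> T -> object

L[S] = S + merge(L[V], L[O], L[T], [V O T])
  take V:  [V Q object] + [O P Q object] + [T object] + [V O T]
  take O:  [Q object] + [O P Q object] + [T object] + [O T]
  take P:  [Q object] + [P Q object] + [T object] + [T]
  take Q:  [Q object] + [Q object] + [T object] + [T]
  take T:  [object] + [object] + [T object] + [T]
  take object:  [object] + [object] + [object]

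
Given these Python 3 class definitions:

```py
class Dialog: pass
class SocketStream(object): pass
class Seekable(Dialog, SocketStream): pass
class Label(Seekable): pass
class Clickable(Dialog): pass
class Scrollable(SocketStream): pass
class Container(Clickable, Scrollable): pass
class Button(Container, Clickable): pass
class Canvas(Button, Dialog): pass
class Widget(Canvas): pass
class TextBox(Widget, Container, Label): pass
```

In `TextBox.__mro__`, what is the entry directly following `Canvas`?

L[TextBox] = TextBox + merge(L[Widget], L[Container], L[Label], [Widget Container Label])
  take Widget:  [Widget Canvas Button Container Clickable Dialog Scrollable SocketStream object] + [Container Clickable Dialog Scrollable SocketStream object] + [Label Seekable Dialog SocketStream object] + [Widget Container Label]
  take Canvas:  [Canvas Button Container Clickable Dialog Scrollable SocketStream object] + [Container Clickable Dialog Scrollable SocketStream object] + [Label Seekable Dialog SocketStream object] + [Container Label]
  take Button:  [Button Container Clickable Dialog Scrollable SocketStream object] + [Container Clickable Dialog Scrollable SocketStream object] + [Label Seekable Dialog SocketStream object] + [Container Label]
  take Container:  [Container Clickable Dialog Scrollable SocketStream object] + [Container Clickable Dialog Scrollable SocketStream object] + [Label Seekable Dialog SocketStream object] + [Container Label]
  take Clickable:  [Clickable Dialog Scrollable SocketStream object] + [Clickable Dialog Scrollable SocketStream object] + [Label Seekable Dialog SocketStream object] + [Label]
  take Label:  [Dialog Scrollable SocketStream object] + [Dialog Scrollable SocketStream object] + [Label Seekable Dialog SocketStream object] + [Label]
  take Seekable:  [Dialog Scrollable SocketStream object] + [Dialog Scrollable SocketStream object] + [Seekable Dialog SocketStream object]
  take Dialog:  [Dialog Scrollable SocketStream object] + [Dialog Scrollable SocketStream object] + [Dialog SocketStream object]
  take Scrollable:  [Scrollable SocketStream object] + [Scrollable SocketStream object] + [SocketStream object]
  take SocketStream:  [SocketStream object] + [SocketStream object] + [SocketStream object]
  take object:  [object] + [object] + [object]
MRO: TextBox Widget Canvas Button Container Clickable Label Seekable Dialog Scrollable SocketStream object
Canvas is at position 2; next is Button.

Button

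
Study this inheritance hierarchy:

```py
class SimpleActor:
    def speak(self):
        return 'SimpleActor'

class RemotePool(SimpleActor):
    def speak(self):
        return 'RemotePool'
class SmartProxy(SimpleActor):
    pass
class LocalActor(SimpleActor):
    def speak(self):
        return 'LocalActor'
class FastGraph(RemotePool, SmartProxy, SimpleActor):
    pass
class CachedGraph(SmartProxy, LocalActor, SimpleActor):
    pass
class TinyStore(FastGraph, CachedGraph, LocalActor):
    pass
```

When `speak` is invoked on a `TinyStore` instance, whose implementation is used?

RemotePool

L[TinyStore] = TinyStore + merge(L[FastGraph], L[CachedGraph], L[LocalActor], [FastGraph CachedGraph LocalActor])
  take FastGraph:  [FastGraph RemotePool SmartProxy SimpleActor object] + [CachedGraph SmartProxy LocalActor SimpleActor object] + [LocalActor SimpleActor object] + [FastGraph CachedGraph LocalActor]
  take RemotePool:  [RemotePool SmartProxy SimpleActor object] + [CachedGraph SmartProxy LocalActor SimpleActor object] + [LocalActor SimpleActor object] + [CachedGraph LocalActor]
  take CachedGraph:  [SmartProxy SimpleActor object] + [CachedGraph SmartProxy LocalActor SimpleActor object] + [LocalActor SimpleActor object] + [CachedGraph LocalActor]
  take SmartProxy:  [SmartProxy SimpleActor object] + [SmartProxy LocalActor SimpleActor object] + [LocalActor SimpleActor object] + [LocalActor]
  take LocalActor:  [SimpleActor object] + [LocalActor SimpleActor object] + [LocalActor SimpleActor object] + [LocalActor]
  take SimpleActor:  [SimpleActor object] + [SimpleActor object] + [SimpleActor object]
  take object:  [object] + [object] + [object]
MRO: TinyStore FastGraph RemotePool CachedGraph SmartProxy LocalActor SimpleActor object
speak is defined in: LocalActor, RemotePool, SimpleActor. First along the MRO is RemotePool.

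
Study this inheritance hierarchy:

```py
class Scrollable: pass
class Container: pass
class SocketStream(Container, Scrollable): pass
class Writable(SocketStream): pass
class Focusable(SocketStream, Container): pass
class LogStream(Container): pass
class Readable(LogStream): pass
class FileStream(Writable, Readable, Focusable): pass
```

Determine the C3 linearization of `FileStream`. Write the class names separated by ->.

FileStream -> Writable -> Readable -> LogStream -> Focusable -> SocketStream -> Container -> Scrollable -> object

L[FileStream] = FileStream + merge(L[Writable], L[Readable], L[Focusable], [Writable Readable Focusable])
  take Writable:  [Writable SocketStream Container Scrollable object] + [Readable LogStream Container object] + [Focusable SocketStream Container Scrollable object] + [Writable Readable Focusable]
  take Readable:  [SocketStream Container Scrollable object] + [Readable LogStream Container object] + [Focusable SocketStream Container Scrollable object] + [Readable Focusable]
  take LogStream:  [SocketStream Container Scrollable object] + [LogStream Container object] + [Focusable SocketStream Container Scrollable object] + [Focusable]
  take Focusable:  [SocketStream Container Scrollable object] + [Container object] + [Focusable SocketStream Container Scrollable object] + [Focusable]
  take SocketStream:  [SocketStream Container Scrollable object] + [Container object] + [SocketStream Container Scrollable object]
  take Container:  [Container Scrollable object] + [Container object] + [Container Scrollable object]
  take Scrollable:  [Scrollable object] + [object] + [Scrollable object]
  take object:  [object] + [object] + [object]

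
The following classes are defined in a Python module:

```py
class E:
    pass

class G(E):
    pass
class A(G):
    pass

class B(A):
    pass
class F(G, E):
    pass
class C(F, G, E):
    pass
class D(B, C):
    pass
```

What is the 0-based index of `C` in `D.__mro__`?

L[D] = D + merge(L[B], L[C], [B C])
  take B:  [B A G E object] + [C F G E object] + [B C]
  take A:  [A G E object] + [C F G E object] + [C]
  take C:  [G E object] + [C F G E object] + [C]
  take F:  [G E object] + [F G E object]
  take G:  [G E object] + [G E object]
  take E:  [E object] + [E object]
  take object:  [object] + [object]
MRO: D B A C F G E object
C sits at index 3.

3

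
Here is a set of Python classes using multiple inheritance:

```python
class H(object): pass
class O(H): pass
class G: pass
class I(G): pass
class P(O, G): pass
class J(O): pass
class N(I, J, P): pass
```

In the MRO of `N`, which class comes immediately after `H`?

L[N] = N + merge(L[I], L[J], L[P], [I J P])
  take I:  [I G object] + [J O H object] + [P O H G object] + [I J P]
  take J:  [G object] + [J O H object] + [P O H G object] + [J P]
  take P:  [G object] + [O H object] + [P O H G object] + [P]
  take O:  [G object] + [O H object] + [O H G object]
  take H:  [G object] + [H object] + [H G object]
  take G:  [G object] + [object] + [G object]
  take object:  [object] + [object] + [object]
MRO: N I J P O H G object
H is at position 5; next is G.

G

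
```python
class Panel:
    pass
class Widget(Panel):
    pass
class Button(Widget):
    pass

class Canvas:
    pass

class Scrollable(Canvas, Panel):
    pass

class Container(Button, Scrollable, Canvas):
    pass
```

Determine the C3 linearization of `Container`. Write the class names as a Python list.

[Container, Button, Widget, Scrollable, Canvas, Panel, object]

L[Container] = Container + merge(L[Button], L[Scrollable], L[Canvas], [Button Scrollable Canvas])
  take Button:  [Button Widget Panel object] + [Scrollable Canvas Panel object] + [Canvas object] + [Button Scrollable Canvas]
  take Widget:  [Widget Panel object] + [Scrollable Canvas Panel object] + [Canvas object] + [Scrollable Canvas]
  take Scrollable:  [Panel object] + [Scrollable Canvas Panel object] + [Canvas object] + [Scrollable Canvas]
  take Canvas:  [Panel object] + [Canvas Panel object] + [Canvas object] + [Canvas]
  take Panel:  [Panel object] + [Panel object] + [object]
  take object:  [object] + [object] + [object]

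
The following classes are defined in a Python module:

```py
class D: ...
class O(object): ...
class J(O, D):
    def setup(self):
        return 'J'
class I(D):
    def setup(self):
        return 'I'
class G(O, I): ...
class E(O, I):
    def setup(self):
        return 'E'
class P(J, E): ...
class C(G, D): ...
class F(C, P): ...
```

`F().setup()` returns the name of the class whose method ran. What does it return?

J

L[F] = F + merge(L[C], L[P], [C P])
  take C:  [C G O I D object] + [P J E O I D object] + [C P]
  take G:  [G O I D object] + [P J E O I D object] + [P]
  take P:  [O I D object] + [P J E O I D object] + [P]
  take J:  [O I D object] + [J E O I D object]
  take E:  [O I D object] + [E O I D object]
  take O:  [O I D object] + [O I D object]
  take I:  [I D object] + [I D object]
  take D:  [D object] + [D object]
  take object:  [object] + [object]
MRO: F C G P J E O I D object
setup is defined in: E, I, J. First along the MRO is J.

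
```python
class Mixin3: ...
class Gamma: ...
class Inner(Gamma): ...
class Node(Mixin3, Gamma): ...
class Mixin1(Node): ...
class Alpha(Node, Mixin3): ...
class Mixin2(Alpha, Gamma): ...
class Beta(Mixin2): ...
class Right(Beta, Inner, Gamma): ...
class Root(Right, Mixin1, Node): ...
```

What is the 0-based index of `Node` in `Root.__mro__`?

L[Root] = Root + merge(L[Right], L[Mixin1], L[Node], [Right Mixin1 Node])
  take Right:  [Right Beta Mixin2 Alpha Node Mixin3 Inner Gamma object] + [Mixin1 Node Mixin3 Gamma object] + [Node Mixin3 Gamma object] + [Right Mixin1 Node]
  take Beta:  [Beta Mixin2 Alpha Node Mixin3 Inner Gamma object] + [Mixin1 Node Mixin3 Gamma object] + [Node Mixin3 Gamma object] + [Mixin1 Node]
  take Mixin2:  [Mixin2 Alpha Node Mixin3 Inner Gamma object] + [Mixin1 Node Mixin3 Gamma object] + [Node Mixin3 Gamma object] + [Mixin1 Node]
  take Alpha:  [Alpha Node Mixin3 Inner Gamma object] + [Mixin1 Node Mixin3 Gamma object] + [Node Mixin3 Gamma object] + [Mixin1 Node]
  take Mixin1:  [Node Mixin3 Inner Gamma object] + [Mixin1 Node Mixin3 Gamma object] + [Node Mixin3 Gamma object] + [Mixin1 Node]
  take Node:  [Node Mixin3 Inner Gamma object] + [Node Mixin3 Gamma object] + [Node Mixin3 Gamma object] + [Node]
  take Mixin3:  [Mixin3 Inner Gamma object] + [Mixin3 Gamma object] + [Mixin3 Gamma object]
  take Inner:  [Inner Gamma object] + [Gamma object] + [Gamma object]
  take Gamma:  [Gamma object] + [Gamma object] + [Gamma object]
  take object:  [object] + [object] + [object]
MRO: Root Right Beta Mixin2 Alpha Mixin1 Node Mixin3 Inner Gamma object
Node sits at index 6.

6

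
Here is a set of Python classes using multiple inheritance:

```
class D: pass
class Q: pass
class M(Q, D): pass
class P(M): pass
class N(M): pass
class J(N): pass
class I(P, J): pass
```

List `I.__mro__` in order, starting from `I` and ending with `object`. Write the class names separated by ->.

L[I] = I + merge(L[P], L[J], [P J])
  take P:  [P M Q D object] + [J N M Q D object] + [P J]
  take J:  [M Q D object] + [J N M Q D object] + [J]
  take N:  [M Q D object] + [N M Q D object]
  take M:  [M Q D object] + [M Q D object]
  take Q:  [Q D object] + [Q D object]
  take D:  [D object] + [D object]
  take object:  [object] + [object]

I -> P -> J -> N -> M -> Q -> D -> object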